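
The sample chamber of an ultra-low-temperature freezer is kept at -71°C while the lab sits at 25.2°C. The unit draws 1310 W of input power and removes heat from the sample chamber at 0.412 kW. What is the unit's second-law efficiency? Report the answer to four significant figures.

Converting, Q̇_C = 0.4120 kW = 412.0 W, so COP_actual = Q̇_C/Ẇ = 412.0/1310 = 0.3145.
In absolute terms T_C = 202.15 K and T_H = 298.35 K, so ΔT = 96.20 K.
COP_Carnot = T_C/ΔT = 202.15/96.20 = 2.101.
η_II = COP_actual/COP_Carnot = 0.3145/2.101 = 0.1497.

0.1497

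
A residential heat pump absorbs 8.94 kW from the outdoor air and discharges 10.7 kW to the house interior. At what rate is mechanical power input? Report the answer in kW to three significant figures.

1.76 kW

For a cyclic device the first law requires Q̇_H = Q̇_C + Ẇ.
Ẇ = Q̇_H − Q̇_C = 1.760 kW.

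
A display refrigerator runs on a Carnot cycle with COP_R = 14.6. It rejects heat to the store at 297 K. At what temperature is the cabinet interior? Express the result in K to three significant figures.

278 K

For a Carnot refrigerator COP_R = T_C/(T_H − T_C), so T_C = COP·T_H/(1 + COP).
With T_H = 297.00 K, T_C = 14.6 × 297.00/15.60 = 277.96 K.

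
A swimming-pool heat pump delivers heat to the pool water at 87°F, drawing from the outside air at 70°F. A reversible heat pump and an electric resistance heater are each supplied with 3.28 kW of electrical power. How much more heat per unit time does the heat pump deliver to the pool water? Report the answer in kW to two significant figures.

100 kW

In absolute terms T_C = 294.26 K and T_H = 303.71 K, so ΔT = 9.444 K.
COP_Carnot = T_H/ΔT = 303.71/9.444 = 32.16.
The heat pump delivers Q̇_H = COP × Ẇ = 105.5 kW; the resistance heater delivers Ẇ = 3.280 kW.
Extra = (COP − 1)·Ẇ = 102.2 kW.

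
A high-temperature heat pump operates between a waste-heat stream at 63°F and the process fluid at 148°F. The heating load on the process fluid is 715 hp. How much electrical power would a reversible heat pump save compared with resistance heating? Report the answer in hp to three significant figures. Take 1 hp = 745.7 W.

615 hp

In absolute terms T_C = 290.37 K and T_H = 337.59 K, so ΔT = 47.22 K.
COP_Carnot = T_H/ΔT = 337.59/47.22 = 7.149.
Resistance heating needs Ẇ_res = Q̇_H = 715.0 hp; the reversible heat pump needs only Ẇ_hp = Q̇_H/COP = 100.0 hp.
Saving = 715.0 − 100.0 = 615.0 hp.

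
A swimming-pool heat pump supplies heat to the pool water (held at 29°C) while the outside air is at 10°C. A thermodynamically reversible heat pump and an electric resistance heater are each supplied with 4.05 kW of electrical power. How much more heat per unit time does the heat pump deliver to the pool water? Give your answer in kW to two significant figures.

60 kW

In absolute terms T_C = 283.15 K and T_H = 302.15 K, so ΔT = 19.00 K.
COP_Carnot = T_H/ΔT = 302.15/19.00 = 15.90.
The heat pump delivers Q̇_H = COP × Ẇ = 64.41 kW; the resistance heater delivers Ẇ = 4.050 kW.
Extra = (COP − 1)·Ẇ = 60.36 kW.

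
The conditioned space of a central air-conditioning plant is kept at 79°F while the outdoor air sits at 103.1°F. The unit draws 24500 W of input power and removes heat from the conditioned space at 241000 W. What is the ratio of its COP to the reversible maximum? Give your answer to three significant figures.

COP_actual = Q̇_C/Ẇ = 241000/24500 = 9.837.
In absolute terms T_C = 299.26 K and T_H = 312.65 K, so ΔT = 13.39 K.
COP_Carnot = T_C/ΔT = 299.26/13.39 = 22.35.
η_II = COP_actual/COP_Carnot = 9.837/22.35 = 0.4401.

0.440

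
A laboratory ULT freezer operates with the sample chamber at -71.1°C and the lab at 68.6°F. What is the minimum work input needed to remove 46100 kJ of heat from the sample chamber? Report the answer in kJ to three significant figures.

In absolute terms T_C = 202.05 K and T_H = 293.48 K, so ΔT = 91.43 K.
The reversible limit is COP_R = T_C/ΔT = 2.210, so W_min = Q_C/COP = Q_C·ΔT/T_C.
W_min = 46100 × 91.43/202.05 = 20860 kJ.

20900 kJ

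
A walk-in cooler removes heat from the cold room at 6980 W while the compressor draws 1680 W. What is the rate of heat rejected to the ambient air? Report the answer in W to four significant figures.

For a cyclic device the first law requires Q̇_H = Q̇_C + Ẇ.
Q̇_H = Q̇_C + Ẇ = 8660 W.

8660 W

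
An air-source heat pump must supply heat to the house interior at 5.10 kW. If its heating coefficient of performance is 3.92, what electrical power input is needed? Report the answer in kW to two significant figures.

1.3 kW

Ẇ = Q̇_H/COP_HP = 5.100/3.92 = 1.301 kW.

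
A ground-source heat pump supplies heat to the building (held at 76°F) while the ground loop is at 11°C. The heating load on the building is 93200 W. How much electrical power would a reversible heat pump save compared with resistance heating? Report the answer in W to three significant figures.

89000 W

In absolute terms T_C = 284.15 K and T_H = 297.59 K, so ΔT = 13.44 K.
COP_Carnot = T_H/ΔT = 297.59/13.44 = 22.14.
Resistance heating needs Ẇ_res = Q̇_H = 93200 W; the reversible heat pump needs only Ẇ_hp = Q̇_H/COP = 4211 W.
Saving = 93200 − 4211 = 88990 W.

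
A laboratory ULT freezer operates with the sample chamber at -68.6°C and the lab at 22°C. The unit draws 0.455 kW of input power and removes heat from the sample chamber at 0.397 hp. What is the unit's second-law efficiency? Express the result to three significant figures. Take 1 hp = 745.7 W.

0.288

Converting, Q̇_C = 0.3970 hp = 0.2960 kW, so COP_actual = Q̇_C/Ẇ = 0.2960/0.4550 = 0.6506.
In absolute terms T_C = 204.55 K and T_H = 295.15 K, so ΔT = 90.60 K.
COP_Carnot = T_C/ΔT = 204.55/90.60 = 2.258.
η_II = COP_actual/COP_Carnot = 0.6506/2.258 = 0.2882.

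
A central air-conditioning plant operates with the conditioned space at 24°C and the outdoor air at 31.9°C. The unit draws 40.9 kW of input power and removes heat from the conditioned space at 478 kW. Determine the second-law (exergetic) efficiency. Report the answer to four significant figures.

COP_actual = Q̇_C/Ẇ = 478.0/40.90 = 11.69.
In absolute terms T_C = 297.15 K and T_H = 305.05 K, so ΔT = 7.900 K.
COP_Carnot = T_C/ΔT = 297.15/7.900 = 37.61.
η_II = COP_actual/COP_Carnot = 11.69/37.61 = 0.3107.

0.3107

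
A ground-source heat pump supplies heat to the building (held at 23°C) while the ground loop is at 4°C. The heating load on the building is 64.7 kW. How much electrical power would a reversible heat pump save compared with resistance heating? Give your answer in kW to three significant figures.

In absolute terms T_C = 277.15 K and T_H = 296.15 K, so ΔT = 19.00 K.
COP_Carnot = T_H/ΔT = 296.15/19.00 = 15.59.
Resistance heating needs Ẇ_res = Q̇_H = 64.70 kW; the reversible heat pump needs only Ẇ_hp = Q̇_H/COP = 4.151 kW.
Saving = 64.70 − 4.151 = 60.55 kW.

60.5 kW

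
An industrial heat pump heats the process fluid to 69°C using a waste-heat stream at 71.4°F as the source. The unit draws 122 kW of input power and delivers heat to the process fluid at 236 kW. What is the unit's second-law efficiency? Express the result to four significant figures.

COP_actual = Q̇_H/Ẇ = 236.0/122.0 = 1.934.
In absolute terms T_C = 295.04 K and T_H = 342.15 K, so ΔT = 47.11 K.
COP_Carnot = T_H/ΔT = 342.15/47.11 = 7.263.
η_II = COP_actual/COP_Carnot = 1.934/7.263 = 0.2664.

0.2664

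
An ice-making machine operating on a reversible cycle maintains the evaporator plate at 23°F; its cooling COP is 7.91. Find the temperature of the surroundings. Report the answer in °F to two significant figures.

84 °F

COP_R = T_C/(T_H − T_C) gives T_H − T_C = T_C/COP.
With T_C = 268.15 K, T_H = 268.15 × (1 + 1/7.91) = 302.05 K.
Converting, 302.05 K = 84.02°F.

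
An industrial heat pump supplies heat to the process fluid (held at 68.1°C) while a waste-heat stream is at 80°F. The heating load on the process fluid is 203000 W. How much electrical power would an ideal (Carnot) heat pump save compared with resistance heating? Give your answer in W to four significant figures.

In absolute terms T_C = 299.82 K and T_H = 341.25 K, so ΔT = 41.43 K.
COP_Carnot = T_H/ΔT = 341.25/41.43 = 8.236.
Resistance heating needs Ẇ_res = Q̇_H = 203000 W; the reversible heat pump needs only Ẇ_hp = Q̇_H/COP = 24650 W.
Saving = 203000 − 24650 = 178400 W.

178400 W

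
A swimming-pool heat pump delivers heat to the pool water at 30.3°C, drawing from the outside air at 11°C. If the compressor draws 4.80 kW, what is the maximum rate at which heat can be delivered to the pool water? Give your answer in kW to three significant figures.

75.5 kW

In absolute terms T_C = 284.15 K and T_H = 303.45 K, so ΔT = 19.30 K.
COP_Carnot = T_H/ΔT = 303.45/19.30 = 15.72.
Q̇_max = COP_Carnot × Ẇ = 15.72 × 4.800 kW = 75.47 kW.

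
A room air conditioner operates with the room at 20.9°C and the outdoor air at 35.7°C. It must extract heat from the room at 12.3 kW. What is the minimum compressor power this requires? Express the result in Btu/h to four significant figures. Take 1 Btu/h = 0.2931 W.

In absolute terms T_C = 294.05 K and T_H = 308.85 K, so ΔT = 14.80 K.
COP_Carnot = T_C/ΔT = 294.05/14.80 = 19.87.
Ẇ_min = Q̇/COP_Carnot = 12.30/19.87 = 0.6191 kW = 2112 Btu/h.

2112 Btu/h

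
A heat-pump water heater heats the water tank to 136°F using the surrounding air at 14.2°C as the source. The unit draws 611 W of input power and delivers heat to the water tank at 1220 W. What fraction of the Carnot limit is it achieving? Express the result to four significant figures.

COP_actual = Q̇_H/Ẇ = 1220/611.0 = 1.997.
In absolute terms T_C = 287.35 K and T_H = 330.93 K, so ΔT = 43.58 K.
COP_Carnot = T_H/ΔT = 330.93/43.58 = 7.594.
η_II = COP_actual/COP_Carnot = 1.997/7.594 = 0.2629.

0.2629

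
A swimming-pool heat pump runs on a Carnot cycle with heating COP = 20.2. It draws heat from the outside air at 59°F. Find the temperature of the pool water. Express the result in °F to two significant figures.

86 °F

COP_HP = T_H/(T_H − T_C) rearranges to T_H = COP·T_C/(COP − 1).
With T_C = 288.15 K, T_H = 20.2 × 288.15/19.20 = 303.16 K.
Converting, 303.16 K = 86.01°F.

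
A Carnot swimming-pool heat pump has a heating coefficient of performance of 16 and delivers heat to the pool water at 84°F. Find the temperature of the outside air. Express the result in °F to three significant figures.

COP_HP = T_H/(T_H − T_C) gives T_H − T_C = T_H/COP.
With T_H = 302.04 K, T_C = 302.04 × (1 − 1/16) = 283.16 K.
Converting, 283.16 K = 50.02°F.

50.0 °F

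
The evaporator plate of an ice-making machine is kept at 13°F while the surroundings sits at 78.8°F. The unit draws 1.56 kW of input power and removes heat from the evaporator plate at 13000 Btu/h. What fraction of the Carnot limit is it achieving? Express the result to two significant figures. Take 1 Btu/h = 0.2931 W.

Converting, Q̇_C = 13000 Btu/h = 3.810 kW, so COP_actual = Q̇_C/Ẇ = 3.810/1.560 = 2.443.
In absolute terms T_C = 262.59 K and T_H = 299.15 K, so ΔT = 36.56 K.
COP_Carnot = T_C/ΔT = 262.59/36.56 = 7.183.
η_II = COP_actual/COP_Carnot = 2.443/7.183 = 0.3400.

0.34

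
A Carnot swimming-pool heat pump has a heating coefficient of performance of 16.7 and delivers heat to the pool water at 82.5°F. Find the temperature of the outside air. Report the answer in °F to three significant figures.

50.0 °F

COP_HP = T_H/(T_H − T_C) gives T_H − T_C = T_H/COP.
With T_H = 301.21 K, T_C = 301.21 × (1 − 1/16.7) = 283.17 K.
Converting, 283.17 K = 50.03°F.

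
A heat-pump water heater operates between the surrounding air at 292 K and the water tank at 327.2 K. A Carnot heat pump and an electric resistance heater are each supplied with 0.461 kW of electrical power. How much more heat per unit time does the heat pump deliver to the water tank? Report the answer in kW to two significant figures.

3.8 kW

The reservoir spacing is ΔT = 327.2 − 292 = 35.20 K.
COP_Carnot = T_H/ΔT = 327.20/35.20 = 9.295.
The heat pump delivers Q̇_H = COP × Ẇ = 4.285 kW; the resistance heater delivers Ẇ = 0.4610 kW.
Extra = (COP − 1)·Ẇ = 3.824 kW.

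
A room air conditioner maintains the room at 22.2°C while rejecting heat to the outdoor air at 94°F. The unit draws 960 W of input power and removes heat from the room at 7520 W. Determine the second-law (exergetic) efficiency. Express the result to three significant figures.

0.325

COP_actual = Q̇_C/Ẇ = 7520/960.0 = 7.833.
In absolute terms T_C = 295.35 K and T_H = 307.59 K, so ΔT = 12.24 K.
COP_Carnot = T_C/ΔT = 295.35/12.24 = 24.12.
η_II = COP_actual/COP_Carnot = 7.833/24.12 = 0.3247.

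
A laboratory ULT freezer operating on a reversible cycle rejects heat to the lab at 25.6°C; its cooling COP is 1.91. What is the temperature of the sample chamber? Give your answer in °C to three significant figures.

For a Carnot refrigerator COP_R = T_C/(T_H − T_C), so T_C = COP·T_H/(1 + COP).
With T_H = 298.75 K, T_C = 1.91 × 298.75/2.910 = 196.09 K.
Converting, 196.09 K = -77.06°C.

-77.1 °C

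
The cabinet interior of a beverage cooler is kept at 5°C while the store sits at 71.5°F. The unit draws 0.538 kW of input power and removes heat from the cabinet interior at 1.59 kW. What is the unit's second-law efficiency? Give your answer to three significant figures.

0.180

COP_actual = Q̇_C/Ẇ = 1.590/0.5380 = 2.955.
In absolute terms T_C = 278.15 K and T_H = 295.09 K, so ΔT = 16.94 K.
COP_Carnot = T_C/ΔT = 278.15/16.94 = 16.42.
η_II = COP_actual/COP_Carnot = 2.955/16.42 = 0.1800.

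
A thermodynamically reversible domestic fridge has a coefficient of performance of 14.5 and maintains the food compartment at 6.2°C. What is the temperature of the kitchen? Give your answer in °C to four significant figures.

COP_R = T_C/(T_H − T_C) gives T_H − T_C = T_C/COP.
With T_C = 279.35 K, T_H = 279.35 × (1 + 1/14.5) = 298.62 K.
Converting, 298.62 K = 25.47°C.

25.47 °C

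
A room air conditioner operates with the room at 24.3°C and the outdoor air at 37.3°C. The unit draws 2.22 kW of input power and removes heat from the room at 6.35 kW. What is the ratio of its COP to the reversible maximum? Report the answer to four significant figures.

COP_actual = Q̇_C/Ẇ = 6.350/2.220 = 2.860.
In absolute terms T_C = 297.45 K and T_H = 310.45 K, so ΔT = 13.00 K.
COP_Carnot = T_C/ΔT = 297.45/13.00 = 22.88.
η_II = COP_actual/COP_Carnot = 2.860/22.88 = 0.1250.

0.1250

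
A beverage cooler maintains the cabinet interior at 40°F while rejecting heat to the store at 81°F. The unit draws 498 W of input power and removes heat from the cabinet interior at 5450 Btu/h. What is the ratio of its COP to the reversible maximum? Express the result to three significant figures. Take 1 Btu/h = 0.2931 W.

0.263

Converting, Q̇_C = 5450 Btu/h = 1597 W, so COP_actual = Q̇_C/Ẇ = 1597/498.0 = 3.208.
In absolute terms T_C = 277.59 K and T_H = 300.37 K, so ΔT = 22.78 K.
COP_Carnot = T_C/ΔT = 277.59/22.78 = 12.19.
η_II = COP_actual/COP_Carnot = 3.208/12.19 = 0.2632.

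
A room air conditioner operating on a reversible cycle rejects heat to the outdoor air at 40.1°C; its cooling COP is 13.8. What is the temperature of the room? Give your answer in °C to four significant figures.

18.93 °C

For a Carnot refrigerator COP_R = T_C/(T_H − T_C), so T_C = COP·T_H/(1 + COP).
With T_H = 313.25 K, T_C = 13.8 × 313.25/14.80 = 292.08 K.
Converting, 292.08 K = 18.93°C.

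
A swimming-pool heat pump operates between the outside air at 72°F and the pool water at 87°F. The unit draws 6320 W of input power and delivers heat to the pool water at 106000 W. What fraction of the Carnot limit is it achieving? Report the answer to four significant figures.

0.4602

COP_actual = Q̇_H/Ẇ = 106000/6320 = 16.77.
In absolute terms T_C = 295.37 K and T_H = 303.71 K, so ΔT = 8.333 K.
COP_Carnot = T_H/ΔT = 303.71/8.333 = 36.44.
η_II = COP_actual/COP_Carnot = 16.77/36.44 = 0.4602.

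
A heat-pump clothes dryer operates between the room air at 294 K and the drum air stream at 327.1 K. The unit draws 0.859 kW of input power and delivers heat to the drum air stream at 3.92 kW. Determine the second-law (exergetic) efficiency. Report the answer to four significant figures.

COP_actual = Q̇_H/Ẇ = 3.920/0.8590 = 4.563.
The reservoir spacing is ΔT = 327.1 − 294 = 33.10 K.
COP_Carnot = T_H/ΔT = 327.10/33.10 = 9.882.
η_II = COP_actual/COP_Carnot = 4.563/9.882 = 0.4618.

0.4618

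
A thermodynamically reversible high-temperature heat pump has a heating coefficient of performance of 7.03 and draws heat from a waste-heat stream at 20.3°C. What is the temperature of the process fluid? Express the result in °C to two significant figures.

69 °C

COP_HP = T_H/(T_H − T_C) rearranges to T_H = COP·T_C/(COP − 1).
With T_C = 293.45 K, T_H = 7.03 × 293.45/6.030 = 342.12 K.
Converting, 342.12 K = 68.97°C.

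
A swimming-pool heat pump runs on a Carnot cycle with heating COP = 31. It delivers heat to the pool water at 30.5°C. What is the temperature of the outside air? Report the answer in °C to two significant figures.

COP_HP = T_H/(T_H − T_C) gives T_H − T_C = T_H/COP.
With T_H = 303.65 K, T_C = 303.65 × (1 − 1/31) = 293.85 K.
Converting, 293.85 K = 20.70°C.

21 °C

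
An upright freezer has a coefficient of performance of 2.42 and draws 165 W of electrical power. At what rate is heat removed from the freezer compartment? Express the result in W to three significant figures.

399 W

Q̇_C = COP × Ẇ = 2.42 × 165.0 = 399.3 W.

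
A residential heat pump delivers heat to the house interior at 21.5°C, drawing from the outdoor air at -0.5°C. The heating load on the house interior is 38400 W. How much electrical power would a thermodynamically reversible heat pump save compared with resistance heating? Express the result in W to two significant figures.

36000 W

In absolute terms T_C = 272.65 K and T_H = 294.65 K, so ΔT = 22.00 K.
COP_Carnot = T_H/ΔT = 294.65/22.00 = 13.39.
Resistance heating needs Ẇ_res = Q̇_H = 38400 W; the reversible heat pump needs only Ẇ_hp = Q̇_H/COP = 2867 W.
Saving = 38400 − 2867 = 35530 W.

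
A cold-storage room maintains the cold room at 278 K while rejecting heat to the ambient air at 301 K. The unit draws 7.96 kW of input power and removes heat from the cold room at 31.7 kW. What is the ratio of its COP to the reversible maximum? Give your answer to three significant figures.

COP_actual = Q̇_C/Ẇ = 31.70/7.960 = 3.982.
The reservoir spacing is ΔT = 301 − 278 = 23.00 K.
COP_Carnot = T_C/ΔT = 278.00/23.00 = 12.09.
η_II = COP_actual/COP_Carnot = 3.982/12.09 = 0.3295.

0.329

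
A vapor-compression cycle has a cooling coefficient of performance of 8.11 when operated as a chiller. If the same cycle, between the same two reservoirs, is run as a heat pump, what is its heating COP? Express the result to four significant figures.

9.110

The first law on one cycle gives Q_H = Q_C + W, so Q_H/W = Q_C/W + 1.
COP_HP = COP_R + 1 = 8.11 + 1 = 9.11.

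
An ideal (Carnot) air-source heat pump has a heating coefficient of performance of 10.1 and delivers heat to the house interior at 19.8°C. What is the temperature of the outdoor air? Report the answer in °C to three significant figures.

-9.20 °C

COP_HP = T_H/(T_H − T_C) gives T_H − T_C = T_H/COP.
With T_H = 292.95 K, T_C = 292.95 × (1 − 1/10.1) = 263.95 K.
Converting, 263.95 K = -9.20°C.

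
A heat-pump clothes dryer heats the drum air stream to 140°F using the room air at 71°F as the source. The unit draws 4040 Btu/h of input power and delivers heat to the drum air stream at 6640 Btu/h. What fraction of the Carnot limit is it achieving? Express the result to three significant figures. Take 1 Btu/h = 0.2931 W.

COP_actual = Q̇_H/Ẇ = 6640/4040 = 1.644.
In absolute terms T_C = 294.82 K and T_H = 333.15 K, so ΔT = 38.33 K.
COP_Carnot = T_H/ΔT = 333.15/38.33 = 8.691.
η_II = COP_actual/COP_Carnot = 1.644/8.691 = 0.1891.

0.189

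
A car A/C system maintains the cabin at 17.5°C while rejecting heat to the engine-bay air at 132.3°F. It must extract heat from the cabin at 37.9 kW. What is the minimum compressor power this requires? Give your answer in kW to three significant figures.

In absolute terms T_C = 290.65 K and T_H = 328.87 K, so ΔT = 38.22 K.
COP_Carnot = T_C/ΔT = 290.65/38.22 = 7.604.
Ẇ_min = Q̇/COP_Carnot = 37.90/7.604 = 4.984 kW.

4.98 kW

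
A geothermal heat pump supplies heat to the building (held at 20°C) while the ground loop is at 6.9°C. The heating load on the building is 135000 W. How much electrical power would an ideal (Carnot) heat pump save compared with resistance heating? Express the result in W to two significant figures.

In absolute terms T_C = 280.05 K and T_H = 293.15 K, so ΔT = 13.10 K.
COP_Carnot = T_H/ΔT = 293.15/13.10 = 22.38.
Resistance heating needs Ẇ_res = Q̇_H = 135000 W; the reversible heat pump needs only Ẇ_hp = Q̇_H/COP = 6033 W.
Saving = 135000 − 6033 = 129000 W.

130000 W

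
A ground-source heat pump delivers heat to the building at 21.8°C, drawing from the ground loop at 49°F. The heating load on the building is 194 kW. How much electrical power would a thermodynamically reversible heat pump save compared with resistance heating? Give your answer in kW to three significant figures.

186 kW

In absolute terms T_C = 282.59 K and T_H = 294.95 K, so ΔT = 12.36 K.
COP_Carnot = T_H/ΔT = 294.95/12.36 = 23.87.
Resistance heating needs Ẇ_res = Q̇_H = 194.0 kW; the reversible heat pump needs only Ẇ_hp = Q̇_H/COP = 8.127 kW.
Saving = 194.0 − 8.127 = 185.9 kW.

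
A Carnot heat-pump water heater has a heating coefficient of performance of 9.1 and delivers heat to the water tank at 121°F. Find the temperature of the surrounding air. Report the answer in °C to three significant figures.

COP_HP = T_H/(T_H − T_C) gives T_H − T_C = T_H/COP.
With T_H = 322.59 K, T_C = 322.59 × (1 − 1/9.1) = 287.14 K.
Converting, 287.14 K = 13.99°C.

14.0 °C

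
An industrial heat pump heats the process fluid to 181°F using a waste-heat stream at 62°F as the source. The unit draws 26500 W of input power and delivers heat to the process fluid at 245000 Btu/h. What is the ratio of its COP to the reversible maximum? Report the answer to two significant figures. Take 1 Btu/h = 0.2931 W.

Converting, Q̇_H = 245000 Btu/h = 71810 W, so COP_actual = Q̇_H/Ẇ = 71810/26500 = 2.710.
In absolute terms T_C = 289.82 K and T_H = 355.93 K, so ΔT = 66.11 K.
COP_Carnot = T_H/ΔT = 355.93/66.11 = 5.384.
η_II = COP_actual/COP_Carnot = 2.710/5.384 = 0.5033.

0.50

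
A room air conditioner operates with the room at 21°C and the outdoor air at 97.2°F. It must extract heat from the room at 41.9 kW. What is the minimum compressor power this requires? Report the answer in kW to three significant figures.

In absolute terms T_C = 294.15 K and T_H = 309.37 K, so ΔT = 15.22 K.
COP_Carnot = T_C/ΔT = 294.15/15.22 = 19.32.
Ẇ_min = Q̇/COP_Carnot = 41.90/19.32 = 2.168 kW.

2.17 kW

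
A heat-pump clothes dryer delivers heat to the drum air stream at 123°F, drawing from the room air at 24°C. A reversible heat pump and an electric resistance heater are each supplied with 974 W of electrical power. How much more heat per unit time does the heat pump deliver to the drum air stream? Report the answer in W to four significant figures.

10900 W

In absolute terms T_C = 297.15 K and T_H = 323.71 K, so ΔT = 26.56 K.
COP_Carnot = T_H/ΔT = 323.71/26.56 = 12.19.
The heat pump delivers Q̇_H = COP × Ẇ = 11870 W; the resistance heater delivers Ẇ = 974.0 W.
Extra = (COP − 1)·Ẇ = 10900 W.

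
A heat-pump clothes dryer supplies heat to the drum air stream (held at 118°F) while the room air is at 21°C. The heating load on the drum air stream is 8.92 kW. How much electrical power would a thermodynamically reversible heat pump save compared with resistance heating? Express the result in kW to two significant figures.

In absolute terms T_C = 294.15 K and T_H = 320.93 K, so ΔT = 26.78 K.
COP_Carnot = T_H/ΔT = 320.93/26.78 = 11.98.
Resistance heating needs Ẇ_res = Q̇_H = 8.920 kW; the reversible heat pump needs only Ẇ_hp = Q̇_H/COP = 0.7443 kW.
Saving = 8.920 − 0.7443 = 8.176 kW.

8.2 kW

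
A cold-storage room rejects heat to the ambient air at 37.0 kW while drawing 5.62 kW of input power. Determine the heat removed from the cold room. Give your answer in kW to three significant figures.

For a cyclic device the first law requires Q̇_H = Q̇_C + Ẇ.
Q̇_C = Q̇_H − Ẇ = 31.38 kW.

31.4 kW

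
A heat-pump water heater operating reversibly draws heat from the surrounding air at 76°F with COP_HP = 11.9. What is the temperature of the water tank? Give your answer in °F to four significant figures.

125.1 °F

COP_HP = T_H/(T_H − T_C) rearranges to T_H = COP·T_C/(COP − 1).
With T_C = 297.59 K, T_H = 11.9 × 297.59/10.90 = 324.90 K.
Converting, 324.90 K = 125.14°F.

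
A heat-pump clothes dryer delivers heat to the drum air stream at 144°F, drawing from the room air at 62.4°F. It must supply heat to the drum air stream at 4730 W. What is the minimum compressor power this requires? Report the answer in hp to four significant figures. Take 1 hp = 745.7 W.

0.8574 hp

In absolute terms T_C = 290.04 K and T_H = 335.37 K, so ΔT = 45.33 K.
COP_Carnot = T_H/ΔT = 335.37/45.33 = 7.398.
Ẇ_min = Q̇/COP_Carnot = 4730/7.398 = 639.4 W = 0.8574 hp.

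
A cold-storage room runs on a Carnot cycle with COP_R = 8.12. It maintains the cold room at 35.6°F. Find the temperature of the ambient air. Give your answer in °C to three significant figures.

35.9 °C

COP_R = T_C/(T_H − T_C) gives T_H − T_C = T_C/COP.
With T_C = 275.15 K, T_H = 275.15 × (1 + 1/8.12) = 309.04 K.
Converting, 309.04 K = 35.89°C.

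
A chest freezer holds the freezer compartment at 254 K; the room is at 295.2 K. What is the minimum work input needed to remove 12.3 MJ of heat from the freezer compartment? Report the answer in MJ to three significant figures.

2.00 MJ

The reservoir spacing is ΔT = 295.2 − 254 = 41.20 K.
The reversible limit is COP_R = T_C/ΔT = 6.165, so W_min = Q_C/COP = Q_C·ΔT/T_C.
W_min = 12.30 × 41.20/254.00 = 1.995 MJ.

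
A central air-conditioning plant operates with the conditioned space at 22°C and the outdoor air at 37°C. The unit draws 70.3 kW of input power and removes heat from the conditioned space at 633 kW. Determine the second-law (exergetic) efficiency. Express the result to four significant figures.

0.4576

COP_actual = Q̇_C/Ẇ = 633.0/70.30 = 9.004.
In absolute terms T_C = 295.15 K and T_H = 310.15 K, so ΔT = 15.00 K.
COP_Carnot = T_C/ΔT = 295.15/15.00 = 19.68.
η_II = COP_actual/COP_Carnot = 9.004/19.68 = 0.4576.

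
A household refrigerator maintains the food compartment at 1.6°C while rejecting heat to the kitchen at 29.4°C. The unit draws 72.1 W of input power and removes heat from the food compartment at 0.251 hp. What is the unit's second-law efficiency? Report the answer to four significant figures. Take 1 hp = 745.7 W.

Converting, Q̇_C = 0.2510 hp = 187.2 W, so COP_actual = Q̇_C/Ẇ = 187.2/72.10 = 2.596.
In absolute terms T_C = 274.75 K and T_H = 302.55 K, so ΔT = 27.80 K.
COP_Carnot = T_C/ΔT = 274.75/27.80 = 9.883.
η_II = COP_actual/COP_Carnot = 2.596/9.883 = 0.2627.

0.2627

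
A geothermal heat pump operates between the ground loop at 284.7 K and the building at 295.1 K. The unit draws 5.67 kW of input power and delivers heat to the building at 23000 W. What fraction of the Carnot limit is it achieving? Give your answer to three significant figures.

Converting, Q̇_H = 23000 W = 23.00 kW, so COP_actual = Q̇_H/Ẇ = 23.00/5.670 = 4.056.
The reservoir spacing is ΔT = 295.1 − 284.7 = 10.40 K.
COP_Carnot = T_H/ΔT = 295.10/10.40 = 28.38.
η_II = COP_actual/COP_Carnot = 4.056/28.38 = 0.1430.

0.143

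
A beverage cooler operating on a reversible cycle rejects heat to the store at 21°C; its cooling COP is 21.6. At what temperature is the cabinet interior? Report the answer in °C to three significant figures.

For a Carnot refrigerator COP_R = T_C/(T_H − T_C), so T_C = COP·T_H/(1 + COP).
With T_H = 294.15 K, T_C = 21.6 × 294.15/22.60 = 281.13 K.
Converting, 281.13 K = 7.98°C.

7.98 °C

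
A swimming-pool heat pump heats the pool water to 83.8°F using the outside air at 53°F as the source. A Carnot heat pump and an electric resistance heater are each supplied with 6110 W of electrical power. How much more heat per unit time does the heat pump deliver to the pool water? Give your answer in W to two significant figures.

In absolute terms T_C = 284.82 K and T_H = 301.93 K, so ΔT = 17.11 K.
COP_Carnot = T_H/ΔT = 301.93/17.11 = 17.65.
The heat pump delivers Q̇_H = COP × Ẇ = 107800 W; the resistance heater delivers Ẇ = 6110 W.
Extra = (COP − 1)·Ẇ = 101700 W.

100000 W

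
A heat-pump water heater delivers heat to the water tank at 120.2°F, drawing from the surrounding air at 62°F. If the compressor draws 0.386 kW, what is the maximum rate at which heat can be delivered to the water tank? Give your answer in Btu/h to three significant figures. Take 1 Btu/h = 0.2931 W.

13100 Btu/h

In absolute terms T_C = 289.82 K and T_H = 322.15 K, so ΔT = 32.33 K.
COP_Carnot = T_H/ΔT = 322.15/32.33 = 9.963.
Q̇_max = COP_Carnot × Ẇ = 9.963 × 0.3860 kW = 3.846 kW = 13120 Btu/h.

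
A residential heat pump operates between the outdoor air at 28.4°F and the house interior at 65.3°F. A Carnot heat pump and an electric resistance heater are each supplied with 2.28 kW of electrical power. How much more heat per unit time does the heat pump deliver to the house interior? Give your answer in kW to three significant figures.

30.2 kW

In absolute terms T_C = 271.15 K and T_H = 291.65 K, so ΔT = 20.50 K.
COP_Carnot = T_H/ΔT = 291.65/20.50 = 14.23.
The heat pump delivers Q̇_H = COP × Ẇ = 32.44 kW; the resistance heater delivers Ẇ = 2.280 kW.
Extra = (COP − 1)·Ẇ = 30.16 kW.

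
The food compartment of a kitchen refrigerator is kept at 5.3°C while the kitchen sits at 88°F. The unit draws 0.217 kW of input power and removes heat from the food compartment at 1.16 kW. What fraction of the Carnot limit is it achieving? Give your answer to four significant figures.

0.4955

COP_actual = Q̇_C/Ẇ = 1.160/0.2170 = 5.346.
In absolute terms T_C = 278.45 K and T_H = 304.26 K, so ΔT = 25.81 K.
COP_Carnot = T_C/ΔT = 278.45/25.81 = 10.79.
η_II = COP_actual/COP_Carnot = 5.346/10.79 = 0.4955.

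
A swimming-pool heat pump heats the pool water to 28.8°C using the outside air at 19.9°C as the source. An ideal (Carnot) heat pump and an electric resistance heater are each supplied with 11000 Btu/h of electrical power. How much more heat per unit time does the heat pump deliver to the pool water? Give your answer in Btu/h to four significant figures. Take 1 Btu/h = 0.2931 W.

362200 Btu/h

In absolute terms T_C = 293.05 K and T_H = 301.95 K, so ΔT = 8.900 K.
COP_Carnot = T_H/ΔT = 301.95/8.900 = 33.93.
The heat pump delivers Q̇_H = COP × Ẇ = 373200 Btu/h; the resistance heater delivers Ẇ = 11000 Btu/h.
Extra = (COP − 1)·Ẇ = 362200 Btu/h.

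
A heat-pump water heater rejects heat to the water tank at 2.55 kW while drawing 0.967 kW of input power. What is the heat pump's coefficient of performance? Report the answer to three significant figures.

2.64

The first law gives Q̇_H = Q̇_C + Ẇ, so the three rates are Q̇_C = 1.583, Q̇_H = 2.550, Ẇ = 0.9670 kW.
COP_HP = Q̇_H/Ẇ = 2.550/0.9670 = 2.637.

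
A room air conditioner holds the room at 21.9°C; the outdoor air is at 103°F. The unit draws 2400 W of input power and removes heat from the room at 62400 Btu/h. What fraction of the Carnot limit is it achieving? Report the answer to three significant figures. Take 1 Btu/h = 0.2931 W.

Converting, Q̇_C = 62400 Btu/h = 18290 W, so COP_actual = Q̇_C/Ẇ = 18290/2400 = 7.621.
In absolute terms T_C = 295.05 K and T_H = 312.59 K, so ΔT = 17.54 K.
COP_Carnot = T_C/ΔT = 295.05/17.54 = 16.82.
η_II = COP_actual/COP_Carnot = 7.621/16.82 = 0.4531.

0.453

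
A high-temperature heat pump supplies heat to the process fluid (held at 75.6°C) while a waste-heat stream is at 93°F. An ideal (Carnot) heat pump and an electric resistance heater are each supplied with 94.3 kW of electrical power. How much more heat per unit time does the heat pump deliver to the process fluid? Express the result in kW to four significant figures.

694.1 kW

In absolute terms T_C = 307.04 K and T_H = 348.75 K, so ΔT = 41.71 K.
COP_Carnot = T_H/ΔT = 348.75/41.71 = 8.361.
The heat pump delivers Q̇_H = COP × Ẇ = 788.4 kW; the resistance heater delivers Ẇ = 94.30 kW.
Extra = (COP − 1)·Ẇ = 694.1 kW.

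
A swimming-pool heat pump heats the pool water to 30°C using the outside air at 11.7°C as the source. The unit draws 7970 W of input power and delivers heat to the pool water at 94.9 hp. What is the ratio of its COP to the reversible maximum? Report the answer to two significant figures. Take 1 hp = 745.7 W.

Converting, Q̇_H = 94.90 hp = 70770 W, so COP_actual = Q̇_H/Ẇ = 70770/7970 = 8.879.
In absolute terms T_C = 284.85 K and T_H = 303.15 K, so ΔT = 18.30 K.
COP_Carnot = T_H/ΔT = 303.15/18.30 = 16.57.
η_II = COP_actual/COP_Carnot = 8.879/16.57 = 0.5360.

0.54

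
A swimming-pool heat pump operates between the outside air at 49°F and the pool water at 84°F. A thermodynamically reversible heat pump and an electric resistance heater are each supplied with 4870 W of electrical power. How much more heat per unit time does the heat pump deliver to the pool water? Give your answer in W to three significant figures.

In absolute terms T_C = 282.59 K and T_H = 302.04 K, so ΔT = 19.44 K.
COP_Carnot = T_H/ΔT = 302.04/19.44 = 15.53.
The heat pump delivers Q̇_H = COP × Ẇ = 75650 W; the resistance heater delivers Ẇ = 4870 W.
Extra = (COP − 1)·Ẇ = 70780 W.

70800 W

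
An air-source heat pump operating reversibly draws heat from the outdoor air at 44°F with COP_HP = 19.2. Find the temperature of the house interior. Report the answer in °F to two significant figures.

COP_HP = T_H/(T_H − T_C) rearranges to T_H = COP·T_C/(COP − 1).
With T_C = 279.82 K, T_H = 19.2 × 279.82/18.20 = 295.19 K.
Converting, 295.19 K = 71.67°F.

72 °F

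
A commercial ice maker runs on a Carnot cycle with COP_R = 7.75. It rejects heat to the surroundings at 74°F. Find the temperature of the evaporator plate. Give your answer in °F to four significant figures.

For a Carnot refrigerator COP_R = T_C/(T_H − T_C), so T_C = COP·T_H/(1 + COP).
With T_H = 296.48 K, T_C = 7.75 × 296.48/8.750 = 262.60 K.
Converting, 262.60 K = 13.01°F.

13.01 °F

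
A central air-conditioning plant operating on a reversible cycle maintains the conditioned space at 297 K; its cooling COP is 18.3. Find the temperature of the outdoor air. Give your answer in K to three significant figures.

COP_R = T_C/(T_H − T_C) gives T_H − T_C = T_C/COP.
With T_C = 297.00 K, T_H = 297.00 × (1 + 1/18.3) = 313.23 K.

313 K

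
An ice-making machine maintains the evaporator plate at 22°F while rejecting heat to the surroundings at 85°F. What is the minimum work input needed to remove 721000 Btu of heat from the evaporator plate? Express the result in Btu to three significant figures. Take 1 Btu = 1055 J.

94300 Btu

In absolute terms T_C = 267.59 K and T_H = 302.59 K, so ΔT = 35.00 K.
The reversible limit is COP_R = T_C/ΔT = 7.646, so W_min = Q_C/COP = Q_C·ΔT/T_C.
W_min = 721000 × 35.00/267.59 = 94300 Btu.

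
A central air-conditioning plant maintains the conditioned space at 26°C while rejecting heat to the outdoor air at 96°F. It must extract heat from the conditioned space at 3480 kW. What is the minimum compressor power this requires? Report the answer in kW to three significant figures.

111 kW

In absolute terms T_C = 299.15 K and T_H = 308.71 K, so ΔT = 9.556 K.
COP_Carnot = T_C/ΔT = 299.15/9.556 = 31.31.
Ẇ_min = Q̇/COP_Carnot = 3480/31.31 = 111.2 kW.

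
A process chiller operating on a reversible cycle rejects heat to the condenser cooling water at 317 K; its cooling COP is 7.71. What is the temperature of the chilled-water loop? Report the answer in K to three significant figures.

For a Carnot refrigerator COP_R = T_C/(T_H − T_C), so T_C = COP·T_H/(1 + COP).
With T_H = 317.00 K, T_C = 7.71 × 317.00/8.710 = 280.61 K.

281 K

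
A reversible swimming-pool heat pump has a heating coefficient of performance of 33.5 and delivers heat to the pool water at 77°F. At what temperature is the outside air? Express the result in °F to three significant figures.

COP_HP = T_H/(T_H − T_C) gives T_H − T_C = T_H/COP.
With T_H = 298.15 K, T_C = 298.15 × (1 − 1/33.5) = 289.25 K.
Converting, 289.25 K = 60.98°F.

61.0 °F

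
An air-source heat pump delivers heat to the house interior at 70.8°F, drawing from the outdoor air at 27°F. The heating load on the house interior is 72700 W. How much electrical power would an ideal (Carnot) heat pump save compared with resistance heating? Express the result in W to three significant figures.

66700 W

In absolute terms T_C = 270.37 K and T_H = 294.71 K, so ΔT = 24.33 K.
COP_Carnot = T_H/ΔT = 294.71/24.33 = 12.11.
Resistance heating needs Ẇ_res = Q̇_H = 72700 W; the reversible heat pump needs only Ẇ_hp = Q̇_H/COP = 6003 W.
Saving = 72700 − 6003 = 66700 W.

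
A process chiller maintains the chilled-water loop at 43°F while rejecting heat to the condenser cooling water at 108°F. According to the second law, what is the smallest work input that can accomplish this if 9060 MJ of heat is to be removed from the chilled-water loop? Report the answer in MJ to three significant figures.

1170 MJ

In absolute terms T_C = 279.26 K and T_H = 315.37 K, so ΔT = 36.11 K.
The reversible limit is COP_R = T_C/ΔT = 7.733, so W_min = Q_C/COP = Q_C·ΔT/T_C.
W_min = 9060 × 36.11/279.26 = 1172 MJ.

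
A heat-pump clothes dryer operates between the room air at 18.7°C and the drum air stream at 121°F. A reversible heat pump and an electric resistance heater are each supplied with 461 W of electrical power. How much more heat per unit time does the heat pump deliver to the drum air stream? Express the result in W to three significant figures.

4380 W

In absolute terms T_C = 291.85 K and T_H = 322.59 K, so ΔT = 30.74 K.
COP_Carnot = T_H/ΔT = 322.59/30.74 = 10.49.
The heat pump delivers Q̇_H = COP × Ẇ = 4837 W; the resistance heater delivers Ẇ = 461.0 W.
Extra = (COP − 1)·Ẇ = 4376 W.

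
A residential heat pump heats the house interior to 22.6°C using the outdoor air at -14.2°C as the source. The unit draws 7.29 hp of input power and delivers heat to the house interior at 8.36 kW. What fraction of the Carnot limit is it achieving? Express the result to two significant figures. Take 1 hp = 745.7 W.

0.19

Converting, Q̇_H = 8.360 kW = 11.21 hp, so COP_actual = Q̇_H/Ẇ = 11.21/7.290 = 1.538.
In absolute terms T_C = 258.95 K and T_H = 295.75 K, so ΔT = 36.80 K.
COP_Carnot = T_H/ΔT = 295.75/36.80 = 8.037.
η_II = COP_actual/COP_Carnot = 1.538/8.037 = 0.1914.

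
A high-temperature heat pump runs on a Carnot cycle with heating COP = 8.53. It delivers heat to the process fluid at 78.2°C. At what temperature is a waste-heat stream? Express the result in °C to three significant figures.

COP_HP = T_H/(T_H − T_C) gives T_H − T_C = T_H/COP.
With T_H = 351.35 K, T_C = 351.35 × (1 − 1/8.53) = 310.16 K.
Converting, 310.16 K = 37.01°C.

37.0 °C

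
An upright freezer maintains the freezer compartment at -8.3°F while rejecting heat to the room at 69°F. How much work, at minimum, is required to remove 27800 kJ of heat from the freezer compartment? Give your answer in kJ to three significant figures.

4760 kJ

In absolute terms T_C = 250.76 K and T_H = 293.71 K, so ΔT = 42.94 K.
The reversible limit is COP_R = T_C/ΔT = 5.839, so W_min = Q_C/COP = Q_C·ΔT/T_C.
W_min = 27800 × 42.94/250.76 = 4761 kJ.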